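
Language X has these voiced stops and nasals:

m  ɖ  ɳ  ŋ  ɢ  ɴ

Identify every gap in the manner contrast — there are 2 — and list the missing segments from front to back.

/b/, /ɡ/

place of articulation  oral stop  nasal   
bilabial          —         m       
retroflex         ɖ         ɳ       
velar             —         ŋ       
uvular            ɢ         ɴ       
Gaps, from front to back: bilabial lacks oral stop (/b/); velar lacks oral stop (/ɡ/).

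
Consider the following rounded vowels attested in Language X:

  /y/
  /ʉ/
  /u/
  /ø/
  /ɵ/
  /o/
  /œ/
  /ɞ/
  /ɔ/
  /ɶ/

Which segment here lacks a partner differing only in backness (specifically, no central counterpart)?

/ɶ/

High: /y/ ~ /ʉ/ ~ /u/
High-mid: /ø/ ~ /ɵ/ ~ /o/
Low-mid: /œ/ ~ /ɞ/ ~ /ɔ/
Low: only /ɶ/ (front); no central partner.
So /ɶ/ is the unpaired segment.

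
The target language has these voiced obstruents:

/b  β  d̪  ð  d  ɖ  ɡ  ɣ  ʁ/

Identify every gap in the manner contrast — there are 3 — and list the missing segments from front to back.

/z/, /ʐ/, /ɢ/

Stop: /b/ (bilabial), /d̪/ (dental), /d/ (alveolar), /ɖ/ (retroflex), /ɡ/ (velar).
Fricative: /β/ (bilabial), /ð/ (dental), /ɣ/ (velar), /ʁ/ (uvular).
Gaps, from front to back: alveolar lacks fricative (/z/); retroflex lacks fricative (/ʐ/); uvular lacks stop (/ɢ/).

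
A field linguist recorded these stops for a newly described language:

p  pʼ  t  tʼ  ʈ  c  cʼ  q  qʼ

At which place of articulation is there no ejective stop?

retroflex

place of articulation  plain     ejective
bilabial          p         pʼ      
alveolar          t         tʼ      
retroflex         ʈ         —       
palatal           c         cʼ      
uvular            q         qʼ      
Every place of articulation has an ejective member except retroflex, where /ʈʼ/ would be expected.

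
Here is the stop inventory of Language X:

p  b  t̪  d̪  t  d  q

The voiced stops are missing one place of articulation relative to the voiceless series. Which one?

uvular

place of articulation  voiceless  voiced  
bilabial          p         b       
dental            t̪        d̪      
alveolar          t         d       
uvular            q         —       
Every place of articulation has a voiced member except uvular, where /ɢ/ would be expected.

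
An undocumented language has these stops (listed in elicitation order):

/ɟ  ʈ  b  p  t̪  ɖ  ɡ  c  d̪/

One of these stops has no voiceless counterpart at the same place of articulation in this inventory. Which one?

/ɡ/

Bilabial: /p/ ~ /b/
Dental: /t̪/ ~ /d̪/
Retroflex: /ʈ/ ~ /ɖ/
Palatal: /c/ ~ /ɟ/
Velar: only /ɡ/ (voiced); no voiceless partner.
So /ɡ/ is the unpaired segment.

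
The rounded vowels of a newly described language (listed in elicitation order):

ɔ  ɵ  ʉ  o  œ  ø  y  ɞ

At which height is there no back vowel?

high

high: front /y/, central /ʉ/, back —.
high-mid: front /ø/, central /ɵ/, back /o/.
low-mid: front /œ/, central /ɞ/, back /ɔ/.
Every height has a back member except high, where /u/ would be expected.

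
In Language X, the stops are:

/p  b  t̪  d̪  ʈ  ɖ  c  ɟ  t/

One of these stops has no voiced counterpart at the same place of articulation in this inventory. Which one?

/t/

Bilabial: /p/ ~ /b/
Dental: /t̪/ ~ /d̪/
Retroflex: /ʈ/ ~ /ɖ/
Palatal: /c/ ~ /ɟ/
Alveolar: only /t/ (voiceless); no voiced partner.
So /t/ is the unpaired segment.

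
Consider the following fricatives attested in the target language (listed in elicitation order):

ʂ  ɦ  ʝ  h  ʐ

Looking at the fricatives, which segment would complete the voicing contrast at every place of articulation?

Voiceless: /ʂ/ (retroflex), /h/ (glottal).
Voiced: /ʐ/ (retroflex), /ʝ/ (palatal), /ɦ/ (glottal).
The palatal row has no voiceless member, so the gap is the voiceless palatal fricative /ç/.

/ç/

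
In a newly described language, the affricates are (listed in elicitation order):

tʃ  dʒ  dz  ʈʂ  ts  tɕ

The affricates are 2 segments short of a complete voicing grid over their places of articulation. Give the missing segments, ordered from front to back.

alveolar: voiceless /ts/, voiced /dz/.
postalveolar: voiceless /tʃ/, voiced /dʒ/.
retroflex: voiceless /ʈʂ/, voiced —.
alveolo-palatal: voiceless /tɕ/, voiced —.
Gaps, from front to back: retroflex lacks voiced (/ɖʐ/); alveolo-palatal lacks voiced (/dʑ/).

/ɖʐ/, /dʑ/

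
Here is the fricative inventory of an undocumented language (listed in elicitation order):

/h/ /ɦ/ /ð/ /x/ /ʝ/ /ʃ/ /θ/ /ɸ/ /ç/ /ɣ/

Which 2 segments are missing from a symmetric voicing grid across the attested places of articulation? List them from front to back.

bilabial: voiceless /ɸ/, voiced —.
dental: voiceless /θ/, voiced /ð/.
postalveolar: voiceless /ʃ/, voiced —.
palatal: voiceless /ç/, voiced /ʝ/.
velar: voiceless /x/, voiced /ɣ/.
glottal: voiceless /h/, voiced /ɦ/.
Gaps, from front to back: bilabial lacks voiced (/β/); postalveolar lacks voiced (/ʒ/).

/β/, /ʒ/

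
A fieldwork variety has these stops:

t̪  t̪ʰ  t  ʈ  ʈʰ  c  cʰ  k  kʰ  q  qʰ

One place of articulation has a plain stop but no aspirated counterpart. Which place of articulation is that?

alveolar

place of articulation  plain     aspirated
dental            t̪        t̪ʰ     
alveolar          t         —       
retroflex         ʈ         ʈʰ      
palatal           c         cʰ      
velar             k         kʰ      
uvular            q         qʰ      
Every place of articulation has an aspirated member except alveolar, where /tʰ/ would be expected.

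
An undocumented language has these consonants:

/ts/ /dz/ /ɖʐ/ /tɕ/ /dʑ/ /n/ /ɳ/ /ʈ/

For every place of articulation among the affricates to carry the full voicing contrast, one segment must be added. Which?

/ʈʂ/

Voiceless: /ts/ (alveolar), /tɕ/ (alveolo-palatal).
Voiced: /dz/ (alveolar), /ɖʐ/ (retroflex), /dʑ/ (alveolo-palatal).
The retroflex row has no voiceless member, so the gap is the voiceless retroflex affricate /ʈʂ/.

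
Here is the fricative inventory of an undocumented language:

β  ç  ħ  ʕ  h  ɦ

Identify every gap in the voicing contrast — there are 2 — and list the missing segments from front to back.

/ɸ/, /ʝ/

bilabial: voiceless —, voiced /β/.
palatal: voiceless /ç/, voiced —.
pharyngeal: voiceless /ħ/, voiced /ʕ/.
glottal: voiceless /h/, voiced /ɦ/.
Gaps, from front to back: bilabial lacks voiceless (/ɸ/); palatal lacks voiced (/ʝ/).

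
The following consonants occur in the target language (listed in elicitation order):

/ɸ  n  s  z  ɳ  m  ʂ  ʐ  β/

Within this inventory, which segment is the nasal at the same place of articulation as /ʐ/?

/ʐ/ is a voiced retroflex fricative.
The nasal at the same place is a retroflex nasal — in this inventory, /ɳ/.

/ɳ/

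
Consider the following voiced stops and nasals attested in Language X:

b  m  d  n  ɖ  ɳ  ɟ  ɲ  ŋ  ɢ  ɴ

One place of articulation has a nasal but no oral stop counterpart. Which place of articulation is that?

velar

Oral stop: /b/ (bilabial), /d/ (alveolar), /ɖ/ (retroflex), /ɟ/ (palatal), /ɢ/ (uvular).
Nasal: /m/ (bilabial), /n/ (alveolar), /ɳ/ (retroflex), /ɲ/ (palatal), /ŋ/ (velar), /ɴ/ (uvular).
Every place of articulation has an oral stop member except velar, where /ɡ/ would be expected.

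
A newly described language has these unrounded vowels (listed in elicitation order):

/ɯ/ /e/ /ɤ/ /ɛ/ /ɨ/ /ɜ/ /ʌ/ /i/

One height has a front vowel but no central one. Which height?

height            front     central   back    
high              i         ɨ         ɯ       
high-mid          e         —         ɤ       
low-mid           ɛ         ɜ         ʌ       
Every height has a central member except high-mid, where /ɘ/ would be expected.

high-mid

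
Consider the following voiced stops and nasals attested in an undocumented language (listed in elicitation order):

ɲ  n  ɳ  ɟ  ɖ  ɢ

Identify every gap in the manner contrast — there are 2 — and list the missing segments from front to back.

/d/, /ɴ/

alveolar: oral stop —, nasal /n/.
retroflex: oral stop /ɖ/, nasal /ɳ/.
palatal: oral stop /ɟ/, nasal /ɲ/.
uvular: oral stop /ɢ/, nasal —.
Gaps, from front to back: alveolar lacks oral stop (/d/); uvular lacks nasal (/ɴ/).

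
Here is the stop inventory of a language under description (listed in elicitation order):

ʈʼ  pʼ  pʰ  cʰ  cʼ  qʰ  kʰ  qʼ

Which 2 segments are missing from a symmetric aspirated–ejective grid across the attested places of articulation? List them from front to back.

place of articulation  aspirated  ejective
bilabial          pʰ        pʼ      
retroflex         —         ʈʼ      
palatal           cʰ        cʼ      
velar             kʰ        —       
uvular            qʰ        qʼ      
Gaps, from front to back: retroflex lacks aspirated (/ʈʰ/); velar lacks ejective (/kʼ/).

/ʈʰ/, /kʼ/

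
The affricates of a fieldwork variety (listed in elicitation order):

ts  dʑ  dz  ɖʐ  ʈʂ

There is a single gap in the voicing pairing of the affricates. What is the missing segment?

/tɕ/

Voiceless: /ts/ (alveolar), /ʈʂ/ (retroflex).
Voiced: /dz/ (alveolar), /ɖʐ/ (retroflex), /dʑ/ (alveolo-palatal).
The alveolo-palatal row has no voiceless member, so the gap is the voiceless alveolo-palatal affricate /tɕ/.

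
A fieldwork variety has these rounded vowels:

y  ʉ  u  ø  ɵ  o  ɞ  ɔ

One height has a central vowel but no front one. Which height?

low-mid

Front: /y/ (high), /ø/ (high-mid).
Central: /ʉ/ (high), /ɵ/ (high-mid), /ɞ/ (low-mid).
Back: /u/ (high), /o/ (high-mid), /ɔ/ (low-mid).
Every height has a front member except low-mid, where /œ/ would be expected.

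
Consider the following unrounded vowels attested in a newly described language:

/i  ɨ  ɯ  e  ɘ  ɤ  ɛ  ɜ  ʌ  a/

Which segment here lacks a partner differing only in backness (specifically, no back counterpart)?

High: /i/ ~ /ɨ/ ~ /ɯ/
High-mid: /e/ ~ /ɘ/ ~ /ɤ/
Low-mid: /ɛ/ ~ /ɜ/ ~ /ʌ/
Low: only /a/ (front); no back partner.
So /a/ is the unpaired segment.

/a/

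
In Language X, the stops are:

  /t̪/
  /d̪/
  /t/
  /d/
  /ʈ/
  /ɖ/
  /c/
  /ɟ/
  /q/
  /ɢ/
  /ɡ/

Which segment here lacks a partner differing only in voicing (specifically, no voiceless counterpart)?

/ɡ/

Dental: /t̪/ ~ /d̪/
Alveolar: /t/ ~ /d/
Retroflex: /ʈ/ ~ /ɖ/
Palatal: /c/ ~ /ɟ/
Uvular: /q/ ~ /ɢ/
Velar: only /ɡ/ (voiced); no voiceless partner.
So /ɡ/ is the unpaired segment.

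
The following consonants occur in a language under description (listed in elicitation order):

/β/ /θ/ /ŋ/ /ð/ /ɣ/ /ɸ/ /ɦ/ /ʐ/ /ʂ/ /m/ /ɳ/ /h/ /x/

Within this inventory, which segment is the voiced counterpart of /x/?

/x/ is a voiceless velar fricative.
The voiced counterpart is a voiced velar fricative — in this inventory, /ɣ/.

/ɣ/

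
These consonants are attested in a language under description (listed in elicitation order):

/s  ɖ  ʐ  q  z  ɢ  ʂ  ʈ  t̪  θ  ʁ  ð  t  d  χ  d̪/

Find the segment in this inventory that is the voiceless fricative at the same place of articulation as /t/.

/t/ is a voiceless alveolar stop.
The voiceless fricative at the same place is a voiceless alveolar fricative — in this inventory, /s/.

/s/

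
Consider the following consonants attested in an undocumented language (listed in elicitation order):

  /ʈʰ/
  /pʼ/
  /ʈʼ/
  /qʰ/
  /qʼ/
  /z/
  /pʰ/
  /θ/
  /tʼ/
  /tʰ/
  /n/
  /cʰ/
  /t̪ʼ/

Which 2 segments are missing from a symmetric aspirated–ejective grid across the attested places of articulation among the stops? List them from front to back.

bilabial: aspirated /pʰ/, ejective /pʼ/.
dental: aspirated —, ejective /t̪ʼ/.
alveolar: aspirated /tʰ/, ejective /tʼ/.
retroflex: aspirated /ʈʰ/, ejective /ʈʼ/.
palatal: aspirated /cʰ/, ejective —.
uvular: aspirated /qʰ/, ejective /qʼ/.
Gaps, from front to back: dental lacks aspirated (/t̪ʰ/); palatal lacks ejective (/cʼ/).

/t̪ʰ/, /cʼ/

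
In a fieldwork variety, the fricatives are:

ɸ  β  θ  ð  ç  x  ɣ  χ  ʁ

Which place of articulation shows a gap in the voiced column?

Voiceless: /ɸ/ (bilabial), /θ/ (dental), /ç/ (palatal), /x/ (velar), /χ/ (uvular).
Voiced: /β/ (bilabial), /ð/ (dental), /ɣ/ (velar), /ʁ/ (uvular).
Every place of articulation has a voiced member except palatal, where /ʝ/ would be expected.

palatal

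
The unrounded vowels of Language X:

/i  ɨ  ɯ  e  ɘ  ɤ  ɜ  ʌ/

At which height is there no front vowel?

Front: /i/ (high), /e/ (high-mid).
Central: /ɨ/ (high), /ɘ/ (high-mid), /ɜ/ (low-mid).
Back: /ɯ/ (high), /ɤ/ (high-mid), /ʌ/ (low-mid).
Every height has a front member except low-mid, where /ɛ/ would be expected.

low-mid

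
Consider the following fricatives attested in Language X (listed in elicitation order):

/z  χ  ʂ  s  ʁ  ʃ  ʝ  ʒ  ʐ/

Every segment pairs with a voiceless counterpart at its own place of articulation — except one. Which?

/ʝ/

Alveolar: /s/ ~ /z/
Postalveolar: /ʃ/ ~ /ʒ/
Retroflex: /ʂ/ ~ /ʐ/
Uvular: /χ/ ~ /ʁ/
Palatal: only /ʝ/ (voiced); no voiceless partner.
So /ʝ/ is the unpaired segment.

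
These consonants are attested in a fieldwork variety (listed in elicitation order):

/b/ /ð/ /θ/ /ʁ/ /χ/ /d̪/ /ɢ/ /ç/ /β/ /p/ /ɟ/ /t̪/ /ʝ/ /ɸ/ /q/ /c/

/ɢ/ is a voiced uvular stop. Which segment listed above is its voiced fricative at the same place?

The voiced fricative at the same place is a voiced uvular fricative — in this inventory, /ʁ/.

/ʁ/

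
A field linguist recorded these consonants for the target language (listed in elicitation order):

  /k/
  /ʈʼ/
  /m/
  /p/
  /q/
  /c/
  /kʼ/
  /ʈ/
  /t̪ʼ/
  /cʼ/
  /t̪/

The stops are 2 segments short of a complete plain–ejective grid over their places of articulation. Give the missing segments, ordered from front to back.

place of articulation  plain     ejective
bilabial          p         —       
dental            t̪        t̪ʼ     
retroflex         ʈ         ʈʼ      
palatal           c         cʼ      
velar             k         kʼ      
uvular            q         —       
Gaps, from front to back: bilabial lacks ejective (/pʼ/); uvular lacks ejective (/qʼ/).

/pʼ/, /qʼ/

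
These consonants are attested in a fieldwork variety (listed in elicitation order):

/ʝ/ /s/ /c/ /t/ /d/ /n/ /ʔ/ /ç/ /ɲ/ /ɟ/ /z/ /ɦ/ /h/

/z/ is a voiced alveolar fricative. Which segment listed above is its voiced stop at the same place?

/d/

The voiced stop at the same place is a voiced alveolar stop — in this inventory, /d/.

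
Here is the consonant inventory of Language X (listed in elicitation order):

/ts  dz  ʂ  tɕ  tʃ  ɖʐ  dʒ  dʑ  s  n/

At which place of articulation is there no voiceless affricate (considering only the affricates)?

retroflex

alveolar: voiceless /ts/, voiced /dz/.
postalveolar: voiceless /tʃ/, voiced /dʒ/.
retroflex: voiceless —, voiced /ɖʐ/.
alveolo-palatal: voiceless /tɕ/, voiced /dʑ/.
Every place of articulation has a voiceless member except retroflex, where /ʈʂ/ would be expected.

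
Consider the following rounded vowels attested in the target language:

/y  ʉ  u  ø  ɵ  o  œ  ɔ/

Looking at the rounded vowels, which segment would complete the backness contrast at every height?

height            front     central   back    
high              y         ʉ         u       
high-mid          ø         ɵ         o       
low-mid           œ         —         ɔ       
The low-mid row has no central member, so the gap is the low-mid central rounded vowel /ɞ/.

/ɞ/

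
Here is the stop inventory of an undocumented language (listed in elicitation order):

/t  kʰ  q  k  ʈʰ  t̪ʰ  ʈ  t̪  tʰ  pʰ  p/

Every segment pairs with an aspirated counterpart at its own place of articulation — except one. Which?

/q/

Bilabial: /p/ ~ /pʰ/
Dental: /t̪/ ~ /t̪ʰ/
Alveolar: /t/ ~ /tʰ/
Retroflex: /ʈ/ ~ /ʈʰ/
Velar: /k/ ~ /kʰ/
Uvular: only /q/ (plain); no aspirated partner.
So /q/ is the unpaired segment.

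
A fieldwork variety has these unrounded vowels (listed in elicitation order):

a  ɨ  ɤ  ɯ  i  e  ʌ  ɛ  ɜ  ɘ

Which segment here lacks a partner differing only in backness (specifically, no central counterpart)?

High: /i/ ~ /ɨ/ ~ /ɯ/
High-mid: /e/ ~ /ɘ/ ~ /ɤ/
Low-mid: /ɛ/ ~ /ɜ/ ~ /ʌ/
Low: only /a/ (front); no central partner.
So /a/ is the unpaired segment.

/a/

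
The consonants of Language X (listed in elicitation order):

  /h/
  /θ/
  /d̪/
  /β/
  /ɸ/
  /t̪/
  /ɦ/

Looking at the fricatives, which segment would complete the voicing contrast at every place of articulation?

/ð/

Voiceless: /ɸ/ (bilabial), /θ/ (dental), /h/ (glottal).
Voiced: /β/ (bilabial), /ɦ/ (glottal).
The dental row has no voiced member, so the gap is the voiced dental fricative /ð/.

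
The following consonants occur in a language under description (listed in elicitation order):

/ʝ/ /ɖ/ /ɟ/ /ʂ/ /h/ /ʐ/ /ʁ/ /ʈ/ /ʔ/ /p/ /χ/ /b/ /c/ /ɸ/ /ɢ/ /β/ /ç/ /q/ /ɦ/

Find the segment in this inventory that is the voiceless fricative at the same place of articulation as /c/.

/ç/

/c/ is a voiceless palatal stop.
The voiceless fricative at the same place is a voiceless palatal fricative — in this inventory, /ç/.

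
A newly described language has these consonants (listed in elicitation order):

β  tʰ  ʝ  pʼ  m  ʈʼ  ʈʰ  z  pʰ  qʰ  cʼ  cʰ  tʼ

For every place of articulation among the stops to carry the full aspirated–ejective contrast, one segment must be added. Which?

/qʼ/

place of articulation  aspirated  ejective
bilabial          pʰ        pʼ      
alveolar          tʰ        tʼ      
retroflex         ʈʰ        ʈʼ      
palatal           cʰ        cʼ      
uvular            qʰ        —       
The uvular row has no ejective member, so the gap is the ejective uvular stop /qʼ/.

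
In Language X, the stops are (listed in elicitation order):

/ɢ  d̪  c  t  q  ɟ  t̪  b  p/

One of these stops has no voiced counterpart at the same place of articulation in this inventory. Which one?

Bilabial: /p/ ~ /b/
Dental: /t̪/ ~ /d̪/
Palatal: /c/ ~ /ɟ/
Uvular: /q/ ~ /ɢ/
Alveolar: only /t/ (voiceless); no voiced partner.
So /t/ is the unpaired segment.

/t/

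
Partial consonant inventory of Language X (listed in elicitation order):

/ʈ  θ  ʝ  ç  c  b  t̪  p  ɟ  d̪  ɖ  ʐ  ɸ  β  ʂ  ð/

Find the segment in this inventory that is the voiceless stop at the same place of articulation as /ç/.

/c/

/ç/ is a voiceless palatal fricative.
The voiceless stop at the same place is a voiceless palatal stop — in this inventory, /c/.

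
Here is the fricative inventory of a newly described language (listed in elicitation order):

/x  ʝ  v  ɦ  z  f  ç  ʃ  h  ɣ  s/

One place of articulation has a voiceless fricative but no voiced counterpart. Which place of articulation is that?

place of articulation  voiceless  voiced  
labiodental       f         v       
alveolar          s         z       
postalveolar      ʃ         —       
palatal           ç         ʝ       
velar             x         ɣ       
glottal           h         ɦ       
Every place of articulation has a voiced member except postalveolar, where /ʒ/ would be expected.

postalveolar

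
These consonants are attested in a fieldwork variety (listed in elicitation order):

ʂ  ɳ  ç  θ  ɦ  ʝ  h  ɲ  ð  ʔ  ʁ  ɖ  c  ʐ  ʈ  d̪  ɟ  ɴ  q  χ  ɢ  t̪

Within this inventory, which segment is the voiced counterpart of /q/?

/q/ is a voiceless uvular stop.
The voiced counterpart is a voiced uvular stop — in this inventory, /ɢ/.

/ɢ/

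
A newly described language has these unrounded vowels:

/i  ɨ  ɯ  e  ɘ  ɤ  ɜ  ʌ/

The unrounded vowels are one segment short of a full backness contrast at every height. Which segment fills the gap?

Front: /i/ (high), /e/ (high-mid).
Central: /ɨ/ (high), /ɘ/ (high-mid), /ɜ/ (low-mid).
Back: /ɯ/ (high), /ɤ/ (high-mid), /ʌ/ (low-mid).
The low-mid row has no front member, so the gap is the low-mid front unrounded vowel /ɛ/.

/ɛ/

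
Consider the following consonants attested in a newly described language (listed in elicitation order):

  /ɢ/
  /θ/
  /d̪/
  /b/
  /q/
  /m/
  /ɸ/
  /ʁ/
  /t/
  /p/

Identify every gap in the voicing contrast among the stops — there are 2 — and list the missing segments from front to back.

Voiceless: /p/ (bilabial), /t/ (alveolar), /q/ (uvular).
Voiced: /b/ (bilabial), /d̪/ (dental), /ɢ/ (uvular).
Gaps, from front to back: dental lacks voiceless (/t̪/); alveolar lacks voiced (/d/).

/t̪/, /d/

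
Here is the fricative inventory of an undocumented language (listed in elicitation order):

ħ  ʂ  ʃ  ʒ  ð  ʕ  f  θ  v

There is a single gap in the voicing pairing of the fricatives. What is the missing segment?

place of articulation  voiceless  voiced  
labiodental       f         v       
dental            θ         ð       
postalveolar      ʃ         ʒ       
retroflex         ʂ         —       
pharyngeal        ħ         ʕ       
The retroflex row has no voiced member, so the gap is the voiced retroflex fricative /ʐ/.

/ʐ/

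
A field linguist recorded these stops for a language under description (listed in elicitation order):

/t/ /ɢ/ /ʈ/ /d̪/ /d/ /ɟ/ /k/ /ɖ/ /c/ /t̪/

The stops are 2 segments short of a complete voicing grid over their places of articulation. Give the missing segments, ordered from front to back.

dental: voiceless /t̪/, voiced /d̪/.
alveolar: voiceless /t/, voiced /d/.
retroflex: voiceless /ʈ/, voiced /ɖ/.
palatal: voiceless /c/, voiced /ɟ/.
velar: voiceless /k/, voiced —.
uvular: voiceless —, voiced /ɢ/.
Gaps, from front to back: velar lacks voiced (/ɡ/); uvular lacks voiceless (/q/).

/ɡ/, /q/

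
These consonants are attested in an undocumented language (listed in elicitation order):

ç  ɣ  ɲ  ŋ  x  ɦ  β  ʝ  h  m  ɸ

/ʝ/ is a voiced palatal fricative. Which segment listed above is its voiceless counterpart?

/ç/

The voiceless counterpart is a voiceless palatal fricative — in this inventory, /ç/.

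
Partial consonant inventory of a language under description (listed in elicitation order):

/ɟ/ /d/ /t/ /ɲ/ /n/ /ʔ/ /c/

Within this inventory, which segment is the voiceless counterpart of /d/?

/d/ is a voiced alveolar stop.
The voiceless counterpart is a voiceless alveolar stop — in this inventory, /t/.

/t/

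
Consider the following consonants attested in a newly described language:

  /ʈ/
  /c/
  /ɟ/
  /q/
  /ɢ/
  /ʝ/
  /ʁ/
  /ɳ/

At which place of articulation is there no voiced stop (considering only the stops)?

retroflex

retroflex: voiceless /ʈ/, voiced —.
palatal: voiceless /c/, voiced /ɟ/.
uvular: voiceless /q/, voiced /ɢ/.
Every place of articulation has a voiced member except retroflex, where /ɖ/ would be expected.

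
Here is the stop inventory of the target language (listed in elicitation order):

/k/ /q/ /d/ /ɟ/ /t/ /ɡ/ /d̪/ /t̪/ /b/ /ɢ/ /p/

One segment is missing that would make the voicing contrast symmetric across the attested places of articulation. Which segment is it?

/c/

Voiceless: /p/ (bilabial), /t̪/ (dental), /t/ (alveolar), /k/ (velar), /q/ (uvular).
Voiced: /b/ (bilabial), /d̪/ (dental), /d/ (alveolar), /ɟ/ (palatal), /ɡ/ (velar), /ɢ/ (uvular).
The palatal row has no voiceless member, so the gap is the voiceless palatal stop /c/.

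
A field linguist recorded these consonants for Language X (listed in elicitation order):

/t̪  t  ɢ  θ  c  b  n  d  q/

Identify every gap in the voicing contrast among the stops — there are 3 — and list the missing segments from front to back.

/p/, /d̪/, /ɟ/

bilabial: voiceless —, voiced /b/.
dental: voiceless /t̪/, voiced —.
alveolar: voiceless /t/, voiced /d/.
palatal: voiceless /c/, voiced —.
uvular: voiceless /q/, voiced /ɢ/.
Gaps, from front to back: bilabial lacks voiceless (/p/); dental lacks voiced (/d̪/); palatal lacks voiced (/ɟ/).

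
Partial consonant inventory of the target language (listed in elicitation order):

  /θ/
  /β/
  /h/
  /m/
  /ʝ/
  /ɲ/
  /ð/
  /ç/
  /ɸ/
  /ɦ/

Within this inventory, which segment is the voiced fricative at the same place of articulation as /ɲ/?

/ɲ/ is a palatal nasal.
The voiced fricative at the same place is a voiced palatal fricative — in this inventory, /ʝ/.

/ʝ/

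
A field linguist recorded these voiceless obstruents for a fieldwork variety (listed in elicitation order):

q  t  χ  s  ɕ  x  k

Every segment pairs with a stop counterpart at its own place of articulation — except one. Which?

/ɕ/

Alveolar: /t/ ~ /s/
Velar: /k/ ~ /x/
Uvular: /q/ ~ /χ/
Alveolo-palatal: only /ɕ/ (fricative); no stop partner.
So /ɕ/ is the unpaired segment.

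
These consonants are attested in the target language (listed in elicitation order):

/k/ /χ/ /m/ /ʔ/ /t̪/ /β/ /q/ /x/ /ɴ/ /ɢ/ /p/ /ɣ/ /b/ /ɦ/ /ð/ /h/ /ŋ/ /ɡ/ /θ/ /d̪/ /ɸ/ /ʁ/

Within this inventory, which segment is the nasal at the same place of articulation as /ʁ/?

/ʁ/ is a voiced uvular fricative.
The nasal at the same place is an uvular nasal — in this inventory, /ɴ/.

/ɴ/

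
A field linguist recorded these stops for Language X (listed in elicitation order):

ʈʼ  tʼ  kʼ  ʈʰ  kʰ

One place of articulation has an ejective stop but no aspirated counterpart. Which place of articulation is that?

alveolar

alveolar: aspirated —, ejective /tʼ/.
retroflex: aspirated /ʈʰ/, ejective /ʈʼ/.
velar: aspirated /kʰ/, ejective /kʼ/.
Every place of articulation has an aspirated member except alveolar, where /tʰ/ would be expected.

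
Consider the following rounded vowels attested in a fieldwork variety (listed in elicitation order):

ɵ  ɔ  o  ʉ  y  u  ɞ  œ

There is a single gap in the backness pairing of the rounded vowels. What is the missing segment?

Front: /y/ (high), /œ/ (low-mid).
Central: /ʉ/ (high), /ɵ/ (high-mid), /ɞ/ (low-mid).
Back: /u/ (high), /o/ (high-mid), /ɔ/ (low-mid).
The high-mid row has no front member, so the gap is the high-mid front rounded vowel /ø/.

/ø/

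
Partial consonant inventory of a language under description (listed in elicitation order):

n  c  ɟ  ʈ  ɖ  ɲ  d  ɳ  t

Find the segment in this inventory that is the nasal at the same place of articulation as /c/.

/ɲ/

/c/ is a voiceless palatal stop.
The nasal at the same place is a palatal nasal — in this inventory, /ɲ/.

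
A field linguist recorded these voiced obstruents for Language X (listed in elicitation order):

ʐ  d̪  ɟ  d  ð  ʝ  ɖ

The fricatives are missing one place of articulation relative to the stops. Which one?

Stop: /d̪/ (dental), /d/ (alveolar), /ɖ/ (retroflex), /ɟ/ (palatal).
Fricative: /ð/ (dental), /ʐ/ (retroflex), /ʝ/ (palatal).
Every place of articulation has a fricative member except alveolar, where /z/ would be expected.

alveolar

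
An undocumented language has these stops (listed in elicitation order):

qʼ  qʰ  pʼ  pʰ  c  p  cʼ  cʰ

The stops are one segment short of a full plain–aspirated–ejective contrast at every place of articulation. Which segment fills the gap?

place of articulation  plain     aspirated  ejective
bilabial          p         pʰ        pʼ      
palatal           c         cʰ        cʼ      
uvular            —         qʰ        qʼ      
The uvular row has no plain member, so the gap is the plain uvular stop /q/.

/q/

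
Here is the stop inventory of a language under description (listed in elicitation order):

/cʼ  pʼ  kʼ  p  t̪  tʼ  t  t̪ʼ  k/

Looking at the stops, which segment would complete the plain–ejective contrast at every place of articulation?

bilabial: plain /p/, ejective /pʼ/.
dental: plain /t̪/, ejective /t̪ʼ/.
alveolar: plain /t/, ejective /tʼ/.
palatal: plain —, ejective /cʼ/.
velar: plain /k/, ejective /kʼ/.
The palatal row has no plain member, so the gap is the plain palatal stop /c/.

/c/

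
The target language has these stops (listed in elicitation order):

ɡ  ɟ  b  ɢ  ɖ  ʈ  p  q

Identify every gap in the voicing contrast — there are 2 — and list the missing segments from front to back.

/c/, /k/

place of articulation  voiceless  voiced  
bilabial          p         b       
retroflex         ʈ         ɖ       
palatal           —         ɟ       
velar             —         ɡ       
uvular            q         ɢ       
Gaps, from front to back: palatal lacks voiceless (/c/); velar lacks voiceless (/k/).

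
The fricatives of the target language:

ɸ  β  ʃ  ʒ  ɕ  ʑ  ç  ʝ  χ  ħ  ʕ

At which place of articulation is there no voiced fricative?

place of articulation  voiceless  voiced  
bilabial          ɸ         β       
postalveolar      ʃ         ʒ       
alveolo-palatal   ɕ         ʑ       
palatal           ç         ʝ       
uvular            χ         —       
pharyngeal        ħ         ʕ       
Every place of articulation has a voiced member except uvular, where /ʁ/ would be expected.

uvular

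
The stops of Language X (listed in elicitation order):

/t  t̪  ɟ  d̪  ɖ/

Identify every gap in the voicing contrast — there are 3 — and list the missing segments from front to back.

Voiceless: /t̪/ (dental), /t/ (alveolar).
Voiced: /d̪/ (dental), /ɖ/ (retroflex), /ɟ/ (palatal).
Gaps, from front to back: alveolar lacks voiced (/d/); retroflex lacks voiceless (/ʈ/); palatal lacks voiceless (/c/).

/d/, /ʈ/, /c/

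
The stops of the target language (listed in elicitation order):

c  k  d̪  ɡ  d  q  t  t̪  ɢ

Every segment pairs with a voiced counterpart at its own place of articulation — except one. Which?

Dental: /t̪/ ~ /d̪/
Alveolar: /t/ ~ /d/
Velar: /k/ ~ /ɡ/
Uvular: /q/ ~ /ɢ/
Palatal: only /c/ (voiceless); no voiced partner.
So /c/ is the unpaired segment.

/c/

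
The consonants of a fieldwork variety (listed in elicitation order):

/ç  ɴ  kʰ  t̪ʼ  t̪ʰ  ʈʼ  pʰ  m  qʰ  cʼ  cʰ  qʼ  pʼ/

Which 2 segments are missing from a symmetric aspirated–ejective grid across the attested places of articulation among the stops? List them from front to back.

/ʈʰ/, /kʼ/

place of articulation  aspirated  ejective
bilabial          pʰ        pʼ      
dental            t̪ʰ       t̪ʼ     
retroflex         —         ʈʼ      
palatal           cʰ        cʼ      
velar             kʰ        —       
uvular            qʰ        qʼ      
Gaps, from front to back: retroflex lacks aspirated (/ʈʰ/); velar lacks ejective (/kʼ/).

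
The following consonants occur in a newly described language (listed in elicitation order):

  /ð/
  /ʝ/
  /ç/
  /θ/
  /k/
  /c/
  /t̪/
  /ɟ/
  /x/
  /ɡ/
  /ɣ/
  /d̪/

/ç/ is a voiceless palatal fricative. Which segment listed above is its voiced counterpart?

/ʝ/

The voiced counterpart is a voiced palatal fricative — in this inventory, /ʝ/.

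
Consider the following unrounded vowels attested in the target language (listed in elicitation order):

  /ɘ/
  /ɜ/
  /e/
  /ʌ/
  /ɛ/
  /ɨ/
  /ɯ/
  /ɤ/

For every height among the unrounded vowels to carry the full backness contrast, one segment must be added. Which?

high: front —, central /ɨ/, back /ɯ/.
high-mid: front /e/, central /ɘ/, back /ɤ/.
low-mid: front /ɛ/, central /ɜ/, back /ʌ/.
The high row has no front member, so the gap is the high front unrounded vowel /i/.

/i/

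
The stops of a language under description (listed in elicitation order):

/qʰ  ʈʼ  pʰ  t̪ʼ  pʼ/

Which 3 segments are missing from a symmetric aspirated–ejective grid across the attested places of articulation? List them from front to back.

/t̪ʰ/, /ʈʰ/, /qʼ/

Aspirated: /pʰ/ (bilabial), /qʰ/ (uvular).
Ejective: /pʼ/ (bilabial), /t̪ʼ/ (dental), /ʈʼ/ (retroflex).
Gaps, from front to back: dental lacks aspirated (/t̪ʰ/); retroflex lacks aspirated (/ʈʰ/); uvular lacks ejective (/qʼ/).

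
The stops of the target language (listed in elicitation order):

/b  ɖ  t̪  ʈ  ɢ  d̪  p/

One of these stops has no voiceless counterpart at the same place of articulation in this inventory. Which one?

/ɢ/

Bilabial: /p/ ~ /b/
Dental: /t̪/ ~ /d̪/
Retroflex: /ʈ/ ~ /ɖ/
Uvular: only /ɢ/ (voiced); no voiceless partner.
So /ɢ/ is the unpaired segment.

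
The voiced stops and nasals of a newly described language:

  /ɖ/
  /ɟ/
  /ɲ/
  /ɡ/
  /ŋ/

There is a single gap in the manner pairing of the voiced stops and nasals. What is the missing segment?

/ɳ/

Oral stop: /ɖ/ (retroflex), /ɟ/ (palatal), /ɡ/ (velar).
Nasal: /ɲ/ (palatal), /ŋ/ (velar).
The retroflex row has no nasal member, so the gap is the retroflex nasal /ɳ/.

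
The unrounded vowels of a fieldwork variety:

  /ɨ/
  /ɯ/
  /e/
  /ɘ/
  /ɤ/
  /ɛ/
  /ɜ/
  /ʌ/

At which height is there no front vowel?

height            front     central   back    
high              —         ɨ         ɯ       
high-mid          e         ɘ         ɤ       
low-mid           ɛ         ɜ         ʌ       
Every height has a front member except high, where /i/ would be expected.

high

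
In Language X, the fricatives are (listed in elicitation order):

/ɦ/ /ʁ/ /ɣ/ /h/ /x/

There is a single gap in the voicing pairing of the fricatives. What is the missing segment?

place of articulation  voiceless  voiced  
velar             x         ɣ       
uvular            —         ʁ       
glottal           h         ɦ       
The uvular row has no voiceless member, so the gap is the voiceless uvular fricative /χ/.

/χ/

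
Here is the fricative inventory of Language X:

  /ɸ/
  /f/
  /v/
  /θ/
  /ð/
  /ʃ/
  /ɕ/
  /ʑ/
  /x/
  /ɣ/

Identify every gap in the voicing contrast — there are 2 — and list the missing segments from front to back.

/β/, /ʒ/

place of articulation  voiceless  voiced  
bilabial          ɸ         —       
labiodental       f         v       
dental            θ         ð       
postalveolar      ʃ         —       
alveolo-palatal   ɕ         ʑ       
velar             x         ɣ       
Gaps, from front to back: bilabial lacks voiced (/β/); postalveolar lacks voiced (/ʒ/).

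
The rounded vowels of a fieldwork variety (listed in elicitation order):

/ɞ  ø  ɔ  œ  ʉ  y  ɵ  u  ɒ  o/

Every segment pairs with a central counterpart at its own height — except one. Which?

High: /y/ ~ /ʉ/ ~ /u/
High-mid: /ø/ ~ /ɵ/ ~ /o/
Low-mid: /œ/ ~ /ɞ/ ~ /ɔ/
Low: only /ɒ/ (back); no central partner.
So /ɒ/ is the unpaired segment.

/ɒ/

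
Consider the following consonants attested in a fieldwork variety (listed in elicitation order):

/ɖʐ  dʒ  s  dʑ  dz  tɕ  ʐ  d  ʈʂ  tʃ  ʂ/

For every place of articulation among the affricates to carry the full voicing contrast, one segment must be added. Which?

/ts/

place of articulation  voiceless  voiced  
alveolar          —         dz      
postalveolar      tʃ        dʒ      
retroflex         ʈʂ        ɖʐ      
alveolo-palatal   tɕ        dʑ      
The alveolar row has no voiceless member, so the gap is the voiceless alveolar affricate /ts/.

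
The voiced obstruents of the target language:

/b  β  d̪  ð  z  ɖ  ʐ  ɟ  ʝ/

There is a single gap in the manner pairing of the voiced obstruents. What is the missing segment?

Stop: /b/ (bilabial), /d̪/ (dental), /ɖ/ (retroflex), /ɟ/ (palatal).
Fricative: /β/ (bilabial), /ð/ (dental), /z/ (alveolar), /ʐ/ (retroflex), /ʝ/ (palatal).
The alveolar row has no stop member, so the gap is the alveolar stop /d/.

/d/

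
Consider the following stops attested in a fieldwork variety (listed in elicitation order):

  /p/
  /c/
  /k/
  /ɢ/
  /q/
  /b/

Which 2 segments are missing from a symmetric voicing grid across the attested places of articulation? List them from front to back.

place of articulation  voiceless  voiced  
bilabial          p         b       
palatal           c         —       
velar             k         —       
uvular            q         ɢ       
Gaps, from front to back: palatal lacks voiced (/ɟ/); velar lacks voiced (/ɡ/).

/ɟ/, /ɡ/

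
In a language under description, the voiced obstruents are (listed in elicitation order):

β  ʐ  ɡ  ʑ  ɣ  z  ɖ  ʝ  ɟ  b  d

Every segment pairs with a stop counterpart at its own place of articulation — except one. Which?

/ʑ/

Bilabial: /b/ ~ /β/
Alveolar: /d/ ~ /z/
Retroflex: /ɖ/ ~ /ʐ/
Palatal: /ɟ/ ~ /ʝ/
Velar: /ɡ/ ~ /ɣ/
Alveolo-palatal: only /ʑ/ (fricative); no stop partner.
So /ʑ/ is the unpaired segment.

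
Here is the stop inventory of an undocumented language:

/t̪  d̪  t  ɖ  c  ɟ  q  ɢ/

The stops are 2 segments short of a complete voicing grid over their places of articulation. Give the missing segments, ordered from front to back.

/d/, /ʈ/

Voiceless: /t̪/ (dental), /t/ (alveolar), /c/ (palatal), /q/ (uvular).
Voiced: /d̪/ (dental), /ɖ/ (retroflex), /ɟ/ (palatal), /ɢ/ (uvular).
Gaps, from front to back: alveolar lacks voiced (/d/); retroflex lacks voiceless (/ʈ/).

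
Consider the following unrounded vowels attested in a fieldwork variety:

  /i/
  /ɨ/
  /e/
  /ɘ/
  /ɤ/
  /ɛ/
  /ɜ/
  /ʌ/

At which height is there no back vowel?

high

Front: /i/ (high), /e/ (high-mid), /ɛ/ (low-mid).
Central: /ɨ/ (high), /ɘ/ (high-mid), /ɜ/ (low-mid).
Back: /ɤ/ (high-mid), /ʌ/ (low-mid).
Every height has a back member except high, where /ɯ/ would be expected.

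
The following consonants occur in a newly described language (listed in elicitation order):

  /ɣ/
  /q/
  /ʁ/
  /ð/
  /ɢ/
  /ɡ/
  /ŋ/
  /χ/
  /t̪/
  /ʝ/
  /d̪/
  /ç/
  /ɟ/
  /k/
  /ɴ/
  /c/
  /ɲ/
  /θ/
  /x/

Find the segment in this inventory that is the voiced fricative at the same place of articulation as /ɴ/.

/ɴ/ is an uvular nasal.
The voiced fricative at the same place is a voiced uvular fricative — in this inventory, /ʁ/.

/ʁ/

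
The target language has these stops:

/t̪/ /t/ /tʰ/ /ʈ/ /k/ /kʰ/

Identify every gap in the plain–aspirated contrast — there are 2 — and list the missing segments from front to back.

dental: plain /t̪/, aspirated —.
alveolar: plain /t/, aspirated /tʰ/.
retroflex: plain /ʈ/, aspirated —.
velar: plain /k/, aspirated /kʰ/.
Gaps, from front to back: dental lacks aspirated (/t̪ʰ/); retroflex lacks aspirated (/ʈʰ/).

/t̪ʰ/, /ʈʰ/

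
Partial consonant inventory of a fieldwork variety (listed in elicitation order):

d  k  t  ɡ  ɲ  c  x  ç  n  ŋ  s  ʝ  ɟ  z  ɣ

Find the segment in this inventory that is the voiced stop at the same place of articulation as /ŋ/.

/ŋ/ is a velar nasal.
The voiced stop at the same place is a voiced velar stop — in this inventory, /ɡ/.

/ɡ/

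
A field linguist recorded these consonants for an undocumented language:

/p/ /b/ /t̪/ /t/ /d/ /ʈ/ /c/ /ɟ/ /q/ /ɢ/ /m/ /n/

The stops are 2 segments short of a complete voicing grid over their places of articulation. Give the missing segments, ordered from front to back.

/d̪/, /ɖ/

place of articulation  voiceless  voiced  
bilabial          p         b       
dental            t̪        —       
alveolar          t         d       
retroflex         ʈ         —       
palatal           c         ɟ       
uvular            q         ɢ       
Gaps, from front to back: dental lacks voiced (/d̪/); retroflex lacks voiced (/ɖ/).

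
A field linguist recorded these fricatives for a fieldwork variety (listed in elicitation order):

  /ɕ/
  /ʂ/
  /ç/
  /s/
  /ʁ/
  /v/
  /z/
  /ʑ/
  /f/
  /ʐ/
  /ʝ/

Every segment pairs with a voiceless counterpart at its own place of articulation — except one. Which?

Labiodental: /f/ ~ /v/
Alveolar: /s/ ~ /z/
Retroflex: /ʂ/ ~ /ʐ/
Alveolo-palatal: /ɕ/ ~ /ʑ/
Palatal: /ç/ ~ /ʝ/
Uvular: only /ʁ/ (voiced); no voiceless partner.
So /ʁ/ is the unpaired segment.

/ʁ/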